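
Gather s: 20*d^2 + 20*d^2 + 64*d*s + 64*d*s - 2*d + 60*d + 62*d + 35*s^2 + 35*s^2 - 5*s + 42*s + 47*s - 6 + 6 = 40*d^2 + 120*d + 70*s^2 + s*(128*d + 84)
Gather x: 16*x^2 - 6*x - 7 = 16*x^2 - 6*x - 7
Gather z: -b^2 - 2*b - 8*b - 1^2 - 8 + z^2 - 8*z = -b^2 - 10*b + z^2 - 8*z - 9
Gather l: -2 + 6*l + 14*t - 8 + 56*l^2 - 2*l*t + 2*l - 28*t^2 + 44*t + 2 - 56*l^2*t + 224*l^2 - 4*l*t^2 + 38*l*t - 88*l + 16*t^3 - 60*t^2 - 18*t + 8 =l^2*(280 - 56*t) + l*(-4*t^2 + 36*t - 80) + 16*t^3 - 88*t^2 + 40*t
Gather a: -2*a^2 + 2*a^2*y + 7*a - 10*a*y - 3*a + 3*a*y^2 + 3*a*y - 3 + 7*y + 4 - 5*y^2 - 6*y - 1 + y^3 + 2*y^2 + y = a^2*(2*y - 2) + a*(3*y^2 - 7*y + 4) + y^3 - 3*y^2 + 2*y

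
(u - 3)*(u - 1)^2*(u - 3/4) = u^4 - 23*u^3/4 + 43*u^2/4 - 33*u/4 + 9/4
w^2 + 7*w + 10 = (w + 2)*(w + 5)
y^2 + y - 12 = (y - 3)*(y + 4)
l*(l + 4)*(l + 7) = l^3 + 11*l^2 + 28*l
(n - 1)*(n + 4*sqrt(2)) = n^2 - n + 4*sqrt(2)*n - 4*sqrt(2)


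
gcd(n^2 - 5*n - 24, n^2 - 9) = n + 3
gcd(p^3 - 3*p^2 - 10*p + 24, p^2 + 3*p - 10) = p - 2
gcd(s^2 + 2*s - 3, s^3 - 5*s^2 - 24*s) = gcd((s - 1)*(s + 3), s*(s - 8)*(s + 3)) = s + 3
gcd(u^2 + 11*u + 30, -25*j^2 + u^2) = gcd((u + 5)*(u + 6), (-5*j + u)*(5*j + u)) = 1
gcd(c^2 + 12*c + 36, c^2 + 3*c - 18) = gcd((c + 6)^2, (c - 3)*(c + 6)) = c + 6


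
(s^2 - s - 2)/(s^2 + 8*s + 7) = (s - 2)/(s + 7)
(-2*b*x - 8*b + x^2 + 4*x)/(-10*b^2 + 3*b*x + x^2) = (x + 4)/(5*b + x)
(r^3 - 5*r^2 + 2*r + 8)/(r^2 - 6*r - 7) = (r^2 - 6*r + 8)/(r - 7)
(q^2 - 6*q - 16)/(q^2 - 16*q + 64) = (q + 2)/(q - 8)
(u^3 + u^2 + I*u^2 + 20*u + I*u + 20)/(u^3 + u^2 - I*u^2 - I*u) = (u^2 + I*u + 20)/(u*(u - I))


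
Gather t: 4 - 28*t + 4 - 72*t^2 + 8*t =-72*t^2 - 20*t + 8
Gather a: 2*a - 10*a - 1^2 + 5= 4 - 8*a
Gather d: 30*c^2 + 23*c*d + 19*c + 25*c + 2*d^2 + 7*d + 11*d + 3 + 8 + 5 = 30*c^2 + 44*c + 2*d^2 + d*(23*c + 18) + 16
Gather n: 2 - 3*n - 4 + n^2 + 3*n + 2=n^2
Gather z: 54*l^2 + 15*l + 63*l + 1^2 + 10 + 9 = 54*l^2 + 78*l + 20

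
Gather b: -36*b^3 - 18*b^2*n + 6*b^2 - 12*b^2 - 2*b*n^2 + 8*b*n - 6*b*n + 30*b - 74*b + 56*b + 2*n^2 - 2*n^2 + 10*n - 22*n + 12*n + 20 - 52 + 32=-36*b^3 + b^2*(-18*n - 6) + b*(-2*n^2 + 2*n + 12)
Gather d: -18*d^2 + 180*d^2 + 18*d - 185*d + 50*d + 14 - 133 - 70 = 162*d^2 - 117*d - 189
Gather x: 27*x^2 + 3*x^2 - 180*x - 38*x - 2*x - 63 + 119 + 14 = 30*x^2 - 220*x + 70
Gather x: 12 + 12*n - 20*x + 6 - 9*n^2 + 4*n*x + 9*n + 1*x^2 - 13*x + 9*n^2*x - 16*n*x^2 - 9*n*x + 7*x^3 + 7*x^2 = -9*n^2 + 21*n + 7*x^3 + x^2*(8 - 16*n) + x*(9*n^2 - 5*n - 33) + 18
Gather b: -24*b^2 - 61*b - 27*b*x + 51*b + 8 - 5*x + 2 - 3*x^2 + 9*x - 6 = -24*b^2 + b*(-27*x - 10) - 3*x^2 + 4*x + 4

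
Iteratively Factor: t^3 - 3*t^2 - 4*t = (t - 4)*(t^2 + t) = (t - 4)*(t + 1)*(t)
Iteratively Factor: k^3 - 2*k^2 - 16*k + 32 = (k - 4)*(k^2 + 2*k - 8) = (k - 4)*(k + 4)*(k - 2)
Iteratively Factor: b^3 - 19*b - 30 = (b - 5)*(b^2 + 5*b + 6) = (b - 5)*(b + 2)*(b + 3)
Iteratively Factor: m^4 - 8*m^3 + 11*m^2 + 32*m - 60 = (m - 5)*(m^3 - 3*m^2 - 4*m + 12) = (m - 5)*(m - 2)*(m^2 - m - 6) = (m - 5)*(m - 3)*(m - 2)*(m + 2)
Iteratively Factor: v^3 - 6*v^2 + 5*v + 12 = (v - 4)*(v^2 - 2*v - 3) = (v - 4)*(v - 3)*(v + 1)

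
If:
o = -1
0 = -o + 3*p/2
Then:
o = -1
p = -2/3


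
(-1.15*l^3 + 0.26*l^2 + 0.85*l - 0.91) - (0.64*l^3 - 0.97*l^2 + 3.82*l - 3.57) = -1.79*l^3 + 1.23*l^2 - 2.97*l + 2.66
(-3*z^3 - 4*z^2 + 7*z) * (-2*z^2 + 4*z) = 6*z^5 - 4*z^4 - 30*z^3 + 28*z^2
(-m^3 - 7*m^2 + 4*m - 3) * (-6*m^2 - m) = 6*m^5 + 43*m^4 - 17*m^3 + 14*m^2 + 3*m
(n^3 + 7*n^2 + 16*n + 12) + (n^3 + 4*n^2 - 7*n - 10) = 2*n^3 + 11*n^2 + 9*n + 2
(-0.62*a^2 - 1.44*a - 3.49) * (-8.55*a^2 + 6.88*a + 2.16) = 5.301*a^4 + 8.0464*a^3 + 18.5931*a^2 - 27.1216*a - 7.5384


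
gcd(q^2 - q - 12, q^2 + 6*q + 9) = q + 3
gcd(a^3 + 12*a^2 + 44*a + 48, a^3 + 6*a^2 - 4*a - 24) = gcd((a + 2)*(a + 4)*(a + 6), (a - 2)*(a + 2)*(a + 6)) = a^2 + 8*a + 12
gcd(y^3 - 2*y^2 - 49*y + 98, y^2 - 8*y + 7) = y - 7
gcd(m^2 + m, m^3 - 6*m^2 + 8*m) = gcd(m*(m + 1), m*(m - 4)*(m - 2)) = m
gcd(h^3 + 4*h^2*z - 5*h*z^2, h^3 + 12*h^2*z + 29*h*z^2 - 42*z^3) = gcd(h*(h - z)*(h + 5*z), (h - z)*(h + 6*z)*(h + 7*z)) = -h + z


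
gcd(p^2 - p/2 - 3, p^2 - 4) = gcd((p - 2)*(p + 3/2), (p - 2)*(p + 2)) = p - 2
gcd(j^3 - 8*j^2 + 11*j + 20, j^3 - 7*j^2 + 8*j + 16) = j^2 - 3*j - 4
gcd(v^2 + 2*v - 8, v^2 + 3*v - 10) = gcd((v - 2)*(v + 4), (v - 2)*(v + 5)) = v - 2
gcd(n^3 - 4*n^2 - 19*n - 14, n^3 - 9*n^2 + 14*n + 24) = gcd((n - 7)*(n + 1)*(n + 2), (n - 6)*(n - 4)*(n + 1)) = n + 1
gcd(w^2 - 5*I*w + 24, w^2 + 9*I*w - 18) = w + 3*I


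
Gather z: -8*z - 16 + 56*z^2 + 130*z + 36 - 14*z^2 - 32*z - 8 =42*z^2 + 90*z + 12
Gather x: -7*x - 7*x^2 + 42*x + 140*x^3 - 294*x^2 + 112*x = 140*x^3 - 301*x^2 + 147*x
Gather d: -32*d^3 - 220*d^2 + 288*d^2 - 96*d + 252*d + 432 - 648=-32*d^3 + 68*d^2 + 156*d - 216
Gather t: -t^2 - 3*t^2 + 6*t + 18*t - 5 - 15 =-4*t^2 + 24*t - 20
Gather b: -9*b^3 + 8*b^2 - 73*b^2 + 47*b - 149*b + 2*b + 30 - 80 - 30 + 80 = -9*b^3 - 65*b^2 - 100*b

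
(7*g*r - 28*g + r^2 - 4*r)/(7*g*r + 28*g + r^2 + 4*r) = (r - 4)/(r + 4)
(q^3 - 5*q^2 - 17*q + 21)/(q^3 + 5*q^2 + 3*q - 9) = (q - 7)/(q + 3)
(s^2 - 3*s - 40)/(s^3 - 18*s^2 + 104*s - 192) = (s + 5)/(s^2 - 10*s + 24)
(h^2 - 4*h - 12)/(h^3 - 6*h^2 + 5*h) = (h^2 - 4*h - 12)/(h*(h^2 - 6*h + 5))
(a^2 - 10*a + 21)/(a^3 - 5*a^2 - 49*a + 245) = (a - 3)/(a^2 + 2*a - 35)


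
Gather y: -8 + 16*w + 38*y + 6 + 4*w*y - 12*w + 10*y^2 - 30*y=4*w + 10*y^2 + y*(4*w + 8) - 2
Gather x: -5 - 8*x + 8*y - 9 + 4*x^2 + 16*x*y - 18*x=4*x^2 + x*(16*y - 26) + 8*y - 14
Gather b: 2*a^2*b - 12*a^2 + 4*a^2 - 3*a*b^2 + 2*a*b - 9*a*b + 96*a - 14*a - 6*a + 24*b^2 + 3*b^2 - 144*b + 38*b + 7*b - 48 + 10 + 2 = -8*a^2 + 76*a + b^2*(27 - 3*a) + b*(2*a^2 - 7*a - 99) - 36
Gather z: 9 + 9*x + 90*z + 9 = 9*x + 90*z + 18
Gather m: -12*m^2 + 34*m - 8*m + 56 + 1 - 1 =-12*m^2 + 26*m + 56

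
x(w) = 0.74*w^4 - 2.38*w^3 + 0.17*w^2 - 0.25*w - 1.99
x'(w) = 2.96*w^3 - 7.14*w^2 + 0.34*w - 0.25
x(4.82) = 133.65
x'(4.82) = 166.97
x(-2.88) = 107.90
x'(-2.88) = -131.16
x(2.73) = -8.73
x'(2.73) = 7.69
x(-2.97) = 120.18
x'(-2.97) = -141.79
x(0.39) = -2.19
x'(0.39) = -1.03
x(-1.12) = 3.01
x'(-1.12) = -13.75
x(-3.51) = 216.22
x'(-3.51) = -217.41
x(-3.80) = 286.31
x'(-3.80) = -267.06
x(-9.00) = 6604.19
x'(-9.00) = -2739.49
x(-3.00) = 124.49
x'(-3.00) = -145.45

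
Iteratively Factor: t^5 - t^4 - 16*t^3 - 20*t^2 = (t)*(t^4 - t^3 - 16*t^2 - 20*t) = t*(t - 5)*(t^3 + 4*t^2 + 4*t) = t*(t - 5)*(t + 2)*(t^2 + 2*t) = t^2*(t - 5)*(t + 2)*(t + 2)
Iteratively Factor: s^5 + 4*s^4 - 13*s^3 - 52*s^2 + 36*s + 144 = (s + 4)*(s^4 - 13*s^2 + 36) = (s + 3)*(s + 4)*(s^3 - 3*s^2 - 4*s + 12) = (s - 3)*(s + 3)*(s + 4)*(s^2 - 4) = (s - 3)*(s - 2)*(s + 3)*(s + 4)*(s + 2)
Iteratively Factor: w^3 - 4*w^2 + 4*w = (w - 2)*(w^2 - 2*w) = (w - 2)^2*(w)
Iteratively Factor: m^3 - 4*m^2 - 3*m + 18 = (m - 3)*(m^2 - m - 6) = (m - 3)^2*(m + 2)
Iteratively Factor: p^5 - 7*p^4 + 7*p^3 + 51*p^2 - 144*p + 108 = (p - 3)*(p^4 - 4*p^3 - 5*p^2 + 36*p - 36) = (p - 3)^2*(p^3 - p^2 - 8*p + 12) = (p - 3)^2*(p + 3)*(p^2 - 4*p + 4) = (p - 3)^2*(p - 2)*(p + 3)*(p - 2)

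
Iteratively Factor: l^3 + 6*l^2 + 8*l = (l + 4)*(l^2 + 2*l) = l*(l + 4)*(l + 2)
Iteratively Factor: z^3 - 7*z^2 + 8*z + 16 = (z - 4)*(z^2 - 3*z - 4) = (z - 4)^2*(z + 1)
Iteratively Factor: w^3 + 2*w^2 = (w + 2)*(w^2) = w*(w + 2)*(w)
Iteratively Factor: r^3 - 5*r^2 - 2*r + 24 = (r - 4)*(r^2 - r - 6) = (r - 4)*(r - 3)*(r + 2)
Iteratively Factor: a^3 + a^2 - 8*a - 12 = (a - 3)*(a^2 + 4*a + 4) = (a - 3)*(a + 2)*(a + 2)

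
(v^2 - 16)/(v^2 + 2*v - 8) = (v - 4)/(v - 2)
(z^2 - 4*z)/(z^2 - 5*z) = (z - 4)/(z - 5)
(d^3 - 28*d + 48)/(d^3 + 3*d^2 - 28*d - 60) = (d^2 - 6*d + 8)/(d^2 - 3*d - 10)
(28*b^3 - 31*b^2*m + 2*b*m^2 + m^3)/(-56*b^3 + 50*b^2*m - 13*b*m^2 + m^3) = (-7*b^2 + 6*b*m + m^2)/(14*b^2 - 9*b*m + m^2)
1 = 1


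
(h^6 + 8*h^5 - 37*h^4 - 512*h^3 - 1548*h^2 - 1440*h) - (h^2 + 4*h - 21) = h^6 + 8*h^5 - 37*h^4 - 512*h^3 - 1549*h^2 - 1444*h + 21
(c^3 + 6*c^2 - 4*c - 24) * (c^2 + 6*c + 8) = c^5 + 12*c^4 + 40*c^3 - 176*c - 192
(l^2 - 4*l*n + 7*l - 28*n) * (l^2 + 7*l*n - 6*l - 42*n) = l^4 + 3*l^3*n + l^3 - 28*l^2*n^2 + 3*l^2*n - 42*l^2 - 28*l*n^2 - 126*l*n + 1176*n^2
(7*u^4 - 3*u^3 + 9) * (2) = 14*u^4 - 6*u^3 + 18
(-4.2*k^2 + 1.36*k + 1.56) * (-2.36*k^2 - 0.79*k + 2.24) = 9.912*k^4 + 0.1084*k^3 - 14.164*k^2 + 1.814*k + 3.4944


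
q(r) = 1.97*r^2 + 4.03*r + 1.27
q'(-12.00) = -43.25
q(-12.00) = 236.59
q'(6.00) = 27.67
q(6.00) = 96.37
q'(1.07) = 8.25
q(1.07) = 7.84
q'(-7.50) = -25.52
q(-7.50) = 81.86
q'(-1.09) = -0.26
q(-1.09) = -0.78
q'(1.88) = 11.44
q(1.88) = 15.81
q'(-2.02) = -3.93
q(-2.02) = 1.17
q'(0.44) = 5.76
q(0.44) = 3.42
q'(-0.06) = 3.79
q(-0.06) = 1.04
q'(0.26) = 5.05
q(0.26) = 2.45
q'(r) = 3.94*r + 4.03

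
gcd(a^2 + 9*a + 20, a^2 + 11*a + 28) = a + 4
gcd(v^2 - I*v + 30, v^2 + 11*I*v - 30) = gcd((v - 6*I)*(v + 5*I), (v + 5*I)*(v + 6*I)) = v + 5*I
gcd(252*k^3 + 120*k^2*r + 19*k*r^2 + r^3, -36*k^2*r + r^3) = 6*k + r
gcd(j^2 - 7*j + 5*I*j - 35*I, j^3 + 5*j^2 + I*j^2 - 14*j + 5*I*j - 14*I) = 1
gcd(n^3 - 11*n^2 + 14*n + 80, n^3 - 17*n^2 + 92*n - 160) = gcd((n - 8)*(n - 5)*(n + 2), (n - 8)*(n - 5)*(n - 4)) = n^2 - 13*n + 40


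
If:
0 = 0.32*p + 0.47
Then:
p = -1.47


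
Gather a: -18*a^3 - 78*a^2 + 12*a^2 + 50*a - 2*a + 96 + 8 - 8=-18*a^3 - 66*a^2 + 48*a + 96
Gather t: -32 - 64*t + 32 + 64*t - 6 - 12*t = -12*t - 6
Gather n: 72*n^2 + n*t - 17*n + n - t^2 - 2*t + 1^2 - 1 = 72*n^2 + n*(t - 16) - t^2 - 2*t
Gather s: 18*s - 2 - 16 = 18*s - 18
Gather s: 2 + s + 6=s + 8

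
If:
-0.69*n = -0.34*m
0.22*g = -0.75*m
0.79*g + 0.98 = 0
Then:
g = -1.24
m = 0.36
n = 0.18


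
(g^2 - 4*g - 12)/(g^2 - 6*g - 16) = (g - 6)/(g - 8)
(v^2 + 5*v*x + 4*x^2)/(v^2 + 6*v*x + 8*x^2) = (v + x)/(v + 2*x)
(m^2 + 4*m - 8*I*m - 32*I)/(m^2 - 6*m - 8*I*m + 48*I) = (m + 4)/(m - 6)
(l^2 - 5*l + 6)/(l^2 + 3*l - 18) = (l - 2)/(l + 6)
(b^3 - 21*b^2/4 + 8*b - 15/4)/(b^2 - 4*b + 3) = b - 5/4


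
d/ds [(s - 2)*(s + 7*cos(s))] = s + (2 - s)*(7*sin(s) - 1) + 7*cos(s)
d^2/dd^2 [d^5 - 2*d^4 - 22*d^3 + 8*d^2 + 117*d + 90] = 20*d^3 - 24*d^2 - 132*d + 16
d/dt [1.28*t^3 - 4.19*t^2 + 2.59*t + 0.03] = 3.84*t^2 - 8.38*t + 2.59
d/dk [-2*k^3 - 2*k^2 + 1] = 2*k*(-3*k - 2)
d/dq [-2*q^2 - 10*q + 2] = -4*q - 10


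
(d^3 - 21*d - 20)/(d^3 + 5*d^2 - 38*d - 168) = (d^2 - 4*d - 5)/(d^2 + d - 42)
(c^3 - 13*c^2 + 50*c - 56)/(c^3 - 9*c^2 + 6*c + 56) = (c - 2)/(c + 2)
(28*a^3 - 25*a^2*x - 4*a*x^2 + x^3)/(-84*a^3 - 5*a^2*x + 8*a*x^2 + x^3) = (7*a^2 - 8*a*x + x^2)/(-21*a^2 + 4*a*x + x^2)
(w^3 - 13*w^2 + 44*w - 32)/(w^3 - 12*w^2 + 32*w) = (w - 1)/w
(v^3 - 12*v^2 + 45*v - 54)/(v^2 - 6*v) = v - 6 + 9/v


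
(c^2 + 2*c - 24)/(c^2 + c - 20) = (c + 6)/(c + 5)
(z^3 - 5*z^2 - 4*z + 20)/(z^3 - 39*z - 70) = (z^2 - 7*z + 10)/(z^2 - 2*z - 35)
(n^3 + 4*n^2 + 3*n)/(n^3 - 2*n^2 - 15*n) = (n + 1)/(n - 5)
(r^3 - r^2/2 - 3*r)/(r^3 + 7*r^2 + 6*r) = (r^2 - r/2 - 3)/(r^2 + 7*r + 6)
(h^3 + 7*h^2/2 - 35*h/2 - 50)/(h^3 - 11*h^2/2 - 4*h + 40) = (h + 5)/(h - 4)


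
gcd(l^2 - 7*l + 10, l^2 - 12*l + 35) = l - 5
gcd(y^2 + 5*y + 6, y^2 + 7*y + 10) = y + 2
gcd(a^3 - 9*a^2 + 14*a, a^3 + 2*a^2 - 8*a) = a^2 - 2*a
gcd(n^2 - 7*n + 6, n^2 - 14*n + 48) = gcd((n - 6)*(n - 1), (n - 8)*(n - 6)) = n - 6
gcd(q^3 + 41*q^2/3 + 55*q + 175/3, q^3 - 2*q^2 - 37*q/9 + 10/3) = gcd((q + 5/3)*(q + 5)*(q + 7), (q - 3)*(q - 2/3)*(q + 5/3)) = q + 5/3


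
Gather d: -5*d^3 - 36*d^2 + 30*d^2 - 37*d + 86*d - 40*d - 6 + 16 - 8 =-5*d^3 - 6*d^2 + 9*d + 2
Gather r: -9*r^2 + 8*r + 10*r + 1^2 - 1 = -9*r^2 + 18*r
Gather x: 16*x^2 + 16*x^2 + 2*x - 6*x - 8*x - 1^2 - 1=32*x^2 - 12*x - 2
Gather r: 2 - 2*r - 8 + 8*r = 6*r - 6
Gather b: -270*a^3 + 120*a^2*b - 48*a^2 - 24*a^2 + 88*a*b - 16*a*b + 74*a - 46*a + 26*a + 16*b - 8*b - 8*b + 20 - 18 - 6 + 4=-270*a^3 - 72*a^2 + 54*a + b*(120*a^2 + 72*a)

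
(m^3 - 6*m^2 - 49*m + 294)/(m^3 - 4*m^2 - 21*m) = (m^2 + m - 42)/(m*(m + 3))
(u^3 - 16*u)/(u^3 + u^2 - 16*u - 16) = u/(u + 1)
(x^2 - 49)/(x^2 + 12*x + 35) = (x - 7)/(x + 5)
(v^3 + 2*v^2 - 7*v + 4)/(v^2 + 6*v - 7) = (v^2 + 3*v - 4)/(v + 7)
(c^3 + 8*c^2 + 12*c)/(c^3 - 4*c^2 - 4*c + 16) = c*(c + 6)/(c^2 - 6*c + 8)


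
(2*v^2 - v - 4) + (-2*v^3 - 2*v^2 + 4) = -2*v^3 - v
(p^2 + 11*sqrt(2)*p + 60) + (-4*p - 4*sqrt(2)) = p^2 - 4*p + 11*sqrt(2)*p - 4*sqrt(2) + 60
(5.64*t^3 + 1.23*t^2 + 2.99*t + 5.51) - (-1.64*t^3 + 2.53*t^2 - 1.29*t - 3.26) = 7.28*t^3 - 1.3*t^2 + 4.28*t + 8.77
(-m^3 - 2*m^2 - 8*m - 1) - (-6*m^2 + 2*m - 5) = -m^3 + 4*m^2 - 10*m + 4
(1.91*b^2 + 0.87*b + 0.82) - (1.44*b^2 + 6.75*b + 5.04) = 0.47*b^2 - 5.88*b - 4.22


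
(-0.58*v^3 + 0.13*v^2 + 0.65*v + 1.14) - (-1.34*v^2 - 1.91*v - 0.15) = -0.58*v^3 + 1.47*v^2 + 2.56*v + 1.29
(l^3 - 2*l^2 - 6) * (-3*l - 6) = -3*l^4 + 12*l^2 + 18*l + 36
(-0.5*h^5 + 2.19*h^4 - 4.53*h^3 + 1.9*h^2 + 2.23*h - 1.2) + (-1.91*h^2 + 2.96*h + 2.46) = -0.5*h^5 + 2.19*h^4 - 4.53*h^3 - 0.01*h^2 + 5.19*h + 1.26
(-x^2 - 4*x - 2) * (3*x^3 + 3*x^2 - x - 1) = -3*x^5 - 15*x^4 - 17*x^3 - x^2 + 6*x + 2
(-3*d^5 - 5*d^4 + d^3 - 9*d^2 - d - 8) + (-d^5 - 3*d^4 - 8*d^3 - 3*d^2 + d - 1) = -4*d^5 - 8*d^4 - 7*d^3 - 12*d^2 - 9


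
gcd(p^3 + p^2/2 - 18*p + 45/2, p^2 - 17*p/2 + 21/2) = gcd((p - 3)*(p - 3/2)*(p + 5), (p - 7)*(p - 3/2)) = p - 3/2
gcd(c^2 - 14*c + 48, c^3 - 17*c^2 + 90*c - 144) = c^2 - 14*c + 48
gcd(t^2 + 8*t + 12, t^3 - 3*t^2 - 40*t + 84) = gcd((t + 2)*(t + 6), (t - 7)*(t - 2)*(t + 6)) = t + 6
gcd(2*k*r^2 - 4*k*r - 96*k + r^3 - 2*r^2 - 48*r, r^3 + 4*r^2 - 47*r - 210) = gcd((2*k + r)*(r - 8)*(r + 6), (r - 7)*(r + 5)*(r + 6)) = r + 6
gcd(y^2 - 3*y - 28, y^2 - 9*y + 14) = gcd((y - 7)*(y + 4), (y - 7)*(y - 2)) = y - 7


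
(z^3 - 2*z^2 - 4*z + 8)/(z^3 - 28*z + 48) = (z^2 - 4)/(z^2 + 2*z - 24)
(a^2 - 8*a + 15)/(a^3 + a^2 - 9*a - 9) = (a - 5)/(a^2 + 4*a + 3)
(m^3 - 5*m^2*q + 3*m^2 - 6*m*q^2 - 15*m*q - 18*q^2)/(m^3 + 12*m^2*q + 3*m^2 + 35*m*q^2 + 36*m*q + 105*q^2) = (m^2 - 5*m*q - 6*q^2)/(m^2 + 12*m*q + 35*q^2)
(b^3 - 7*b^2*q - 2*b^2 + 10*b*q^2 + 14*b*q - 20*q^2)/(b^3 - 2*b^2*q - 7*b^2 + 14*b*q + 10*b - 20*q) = (b - 5*q)/(b - 5)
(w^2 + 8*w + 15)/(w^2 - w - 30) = (w + 3)/(w - 6)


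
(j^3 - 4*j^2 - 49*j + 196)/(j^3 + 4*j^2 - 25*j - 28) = (j - 7)/(j + 1)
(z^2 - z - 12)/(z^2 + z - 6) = (z - 4)/(z - 2)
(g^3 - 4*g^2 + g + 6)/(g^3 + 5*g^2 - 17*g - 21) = (g - 2)/(g + 7)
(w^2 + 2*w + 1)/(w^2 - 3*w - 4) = (w + 1)/(w - 4)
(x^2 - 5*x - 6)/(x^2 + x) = (x - 6)/x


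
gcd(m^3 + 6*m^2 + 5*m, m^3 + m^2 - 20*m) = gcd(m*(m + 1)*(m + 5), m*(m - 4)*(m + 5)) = m^2 + 5*m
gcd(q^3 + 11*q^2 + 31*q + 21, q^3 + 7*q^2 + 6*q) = q + 1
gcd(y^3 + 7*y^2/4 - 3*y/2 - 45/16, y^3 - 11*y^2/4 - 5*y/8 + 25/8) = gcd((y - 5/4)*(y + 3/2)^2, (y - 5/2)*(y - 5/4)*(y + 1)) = y - 5/4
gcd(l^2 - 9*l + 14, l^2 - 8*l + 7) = l - 7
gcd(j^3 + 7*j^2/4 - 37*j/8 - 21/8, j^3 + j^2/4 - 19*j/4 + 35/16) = j - 7/4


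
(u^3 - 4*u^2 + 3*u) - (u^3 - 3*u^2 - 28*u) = -u^2 + 31*u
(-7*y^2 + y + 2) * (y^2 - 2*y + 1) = -7*y^4 + 15*y^3 - 7*y^2 - 3*y + 2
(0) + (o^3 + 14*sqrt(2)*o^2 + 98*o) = o^3 + 14*sqrt(2)*o^2 + 98*o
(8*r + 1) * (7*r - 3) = 56*r^2 - 17*r - 3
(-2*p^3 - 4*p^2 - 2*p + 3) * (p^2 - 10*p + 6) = -2*p^5 + 16*p^4 + 26*p^3 - p^2 - 42*p + 18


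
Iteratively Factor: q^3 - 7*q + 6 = (q - 1)*(q^2 + q - 6) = (q - 1)*(q + 3)*(q - 2)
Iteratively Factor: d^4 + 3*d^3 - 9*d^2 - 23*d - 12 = (d - 3)*(d^3 + 6*d^2 + 9*d + 4) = (d - 3)*(d + 1)*(d^2 + 5*d + 4) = (d - 3)*(d + 1)*(d + 4)*(d + 1)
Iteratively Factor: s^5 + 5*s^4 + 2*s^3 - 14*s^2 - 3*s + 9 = (s + 3)*(s^4 + 2*s^3 - 4*s^2 - 2*s + 3) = (s - 1)*(s + 3)*(s^3 + 3*s^2 - s - 3) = (s - 1)*(s + 3)^2*(s^2 - 1) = (s - 1)*(s + 1)*(s + 3)^2*(s - 1)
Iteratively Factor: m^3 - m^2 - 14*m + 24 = (m + 4)*(m^2 - 5*m + 6) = (m - 2)*(m + 4)*(m - 3)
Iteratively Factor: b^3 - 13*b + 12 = (b + 4)*(b^2 - 4*b + 3) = (b - 1)*(b + 4)*(b - 3)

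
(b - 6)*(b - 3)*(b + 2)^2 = b^4 - 5*b^3 - 14*b^2 + 36*b + 72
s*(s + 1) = s^2 + s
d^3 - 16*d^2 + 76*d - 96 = (d - 8)*(d - 6)*(d - 2)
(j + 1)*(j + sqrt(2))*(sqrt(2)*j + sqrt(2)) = sqrt(2)*j^3 + 2*j^2 + 2*sqrt(2)*j^2 + sqrt(2)*j + 4*j + 2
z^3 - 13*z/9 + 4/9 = (z - 1)*(z - 1/3)*(z + 4/3)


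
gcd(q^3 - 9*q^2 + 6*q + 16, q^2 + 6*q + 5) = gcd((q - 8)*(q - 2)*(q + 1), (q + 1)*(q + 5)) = q + 1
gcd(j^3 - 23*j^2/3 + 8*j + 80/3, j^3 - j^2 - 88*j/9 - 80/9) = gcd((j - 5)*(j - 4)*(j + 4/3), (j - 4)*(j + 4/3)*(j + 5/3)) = j^2 - 8*j/3 - 16/3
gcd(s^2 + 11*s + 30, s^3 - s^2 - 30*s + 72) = s + 6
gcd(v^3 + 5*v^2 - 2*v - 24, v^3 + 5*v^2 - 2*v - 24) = v^3 + 5*v^2 - 2*v - 24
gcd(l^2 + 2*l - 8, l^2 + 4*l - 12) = l - 2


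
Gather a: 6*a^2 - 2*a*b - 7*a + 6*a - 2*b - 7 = 6*a^2 + a*(-2*b - 1) - 2*b - 7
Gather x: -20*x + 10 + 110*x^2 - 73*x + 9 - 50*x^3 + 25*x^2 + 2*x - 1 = -50*x^3 + 135*x^2 - 91*x + 18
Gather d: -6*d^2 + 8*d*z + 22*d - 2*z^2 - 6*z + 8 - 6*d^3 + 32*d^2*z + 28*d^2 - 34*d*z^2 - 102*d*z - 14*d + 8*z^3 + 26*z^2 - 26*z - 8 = -6*d^3 + d^2*(32*z + 22) + d*(-34*z^2 - 94*z + 8) + 8*z^3 + 24*z^2 - 32*z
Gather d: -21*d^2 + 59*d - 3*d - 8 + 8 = -21*d^2 + 56*d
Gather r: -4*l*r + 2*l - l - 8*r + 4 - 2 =l + r*(-4*l - 8) + 2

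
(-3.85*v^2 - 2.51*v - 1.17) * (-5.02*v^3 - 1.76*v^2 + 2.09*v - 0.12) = 19.327*v^5 + 19.3762*v^4 + 2.2445*v^3 - 2.7247*v^2 - 2.1441*v + 0.1404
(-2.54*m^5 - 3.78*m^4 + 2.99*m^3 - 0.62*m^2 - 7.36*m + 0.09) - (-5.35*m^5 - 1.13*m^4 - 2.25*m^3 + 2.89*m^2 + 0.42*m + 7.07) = 2.81*m^5 - 2.65*m^4 + 5.24*m^3 - 3.51*m^2 - 7.78*m - 6.98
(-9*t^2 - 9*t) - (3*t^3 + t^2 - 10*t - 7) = -3*t^3 - 10*t^2 + t + 7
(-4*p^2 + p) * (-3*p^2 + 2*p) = 12*p^4 - 11*p^3 + 2*p^2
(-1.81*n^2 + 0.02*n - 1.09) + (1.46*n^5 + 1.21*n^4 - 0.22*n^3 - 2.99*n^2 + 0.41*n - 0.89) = 1.46*n^5 + 1.21*n^4 - 0.22*n^3 - 4.8*n^2 + 0.43*n - 1.98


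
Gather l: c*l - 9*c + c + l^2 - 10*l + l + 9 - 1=-8*c + l^2 + l*(c - 9) + 8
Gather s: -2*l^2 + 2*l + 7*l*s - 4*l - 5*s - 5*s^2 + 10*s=-2*l^2 - 2*l - 5*s^2 + s*(7*l + 5)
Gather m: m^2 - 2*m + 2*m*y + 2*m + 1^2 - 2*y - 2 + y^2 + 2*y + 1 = m^2 + 2*m*y + y^2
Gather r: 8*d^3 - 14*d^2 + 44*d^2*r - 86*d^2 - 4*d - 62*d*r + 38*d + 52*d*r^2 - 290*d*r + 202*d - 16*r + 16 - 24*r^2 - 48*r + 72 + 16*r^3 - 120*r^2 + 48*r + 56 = 8*d^3 - 100*d^2 + 236*d + 16*r^3 + r^2*(52*d - 144) + r*(44*d^2 - 352*d - 16) + 144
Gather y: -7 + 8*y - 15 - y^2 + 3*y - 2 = -y^2 + 11*y - 24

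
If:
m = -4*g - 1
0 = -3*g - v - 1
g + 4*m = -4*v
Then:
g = -8/27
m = 5/27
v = -1/9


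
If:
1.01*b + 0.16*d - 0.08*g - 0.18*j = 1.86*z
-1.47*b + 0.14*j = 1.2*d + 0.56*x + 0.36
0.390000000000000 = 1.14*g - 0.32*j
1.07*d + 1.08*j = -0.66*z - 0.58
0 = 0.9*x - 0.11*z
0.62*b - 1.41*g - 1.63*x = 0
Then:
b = 2.11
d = -2.72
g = 0.83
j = 1.73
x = 0.09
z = 0.71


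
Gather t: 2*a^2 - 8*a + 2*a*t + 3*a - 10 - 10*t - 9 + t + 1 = 2*a^2 - 5*a + t*(2*a - 9) - 18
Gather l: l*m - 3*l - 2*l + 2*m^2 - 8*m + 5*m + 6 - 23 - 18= l*(m - 5) + 2*m^2 - 3*m - 35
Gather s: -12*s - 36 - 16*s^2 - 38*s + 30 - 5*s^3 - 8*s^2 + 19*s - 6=-5*s^3 - 24*s^2 - 31*s - 12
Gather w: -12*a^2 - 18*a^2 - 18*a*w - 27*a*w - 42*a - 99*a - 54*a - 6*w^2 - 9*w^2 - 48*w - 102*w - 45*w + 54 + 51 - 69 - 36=-30*a^2 - 195*a - 15*w^2 + w*(-45*a - 195)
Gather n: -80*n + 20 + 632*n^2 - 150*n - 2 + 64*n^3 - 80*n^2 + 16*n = 64*n^3 + 552*n^2 - 214*n + 18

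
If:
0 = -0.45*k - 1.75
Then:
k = -3.89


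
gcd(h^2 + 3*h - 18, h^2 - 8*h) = 1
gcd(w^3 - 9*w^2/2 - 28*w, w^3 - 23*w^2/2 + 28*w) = w^2 - 8*w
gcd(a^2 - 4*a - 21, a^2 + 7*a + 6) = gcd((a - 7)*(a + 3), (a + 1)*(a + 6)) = 1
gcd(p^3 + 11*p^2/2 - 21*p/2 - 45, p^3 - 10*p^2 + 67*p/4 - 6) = 1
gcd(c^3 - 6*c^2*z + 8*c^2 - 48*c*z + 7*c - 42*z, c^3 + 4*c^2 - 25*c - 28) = c^2 + 8*c + 7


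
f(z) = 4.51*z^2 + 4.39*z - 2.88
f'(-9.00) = -76.79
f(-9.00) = 322.92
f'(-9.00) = -76.79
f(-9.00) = 322.92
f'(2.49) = 26.85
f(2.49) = 36.01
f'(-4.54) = -36.56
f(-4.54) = 70.15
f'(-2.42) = -17.44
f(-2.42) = 12.91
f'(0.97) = 13.14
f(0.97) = 5.62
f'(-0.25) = 2.14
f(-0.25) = -3.70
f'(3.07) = 32.08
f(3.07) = 53.10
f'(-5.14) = -41.97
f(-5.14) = 93.71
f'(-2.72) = -20.14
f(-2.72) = 18.55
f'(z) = 9.02*z + 4.39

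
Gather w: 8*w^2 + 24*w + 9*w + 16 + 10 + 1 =8*w^2 + 33*w + 27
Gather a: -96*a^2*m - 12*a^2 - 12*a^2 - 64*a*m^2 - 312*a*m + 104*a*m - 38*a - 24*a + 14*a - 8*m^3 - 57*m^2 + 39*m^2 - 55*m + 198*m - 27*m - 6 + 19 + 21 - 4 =a^2*(-96*m - 24) + a*(-64*m^2 - 208*m - 48) - 8*m^3 - 18*m^2 + 116*m + 30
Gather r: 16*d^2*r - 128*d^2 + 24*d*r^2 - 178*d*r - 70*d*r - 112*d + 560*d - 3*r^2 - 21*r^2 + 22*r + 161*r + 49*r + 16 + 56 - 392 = -128*d^2 + 448*d + r^2*(24*d - 24) + r*(16*d^2 - 248*d + 232) - 320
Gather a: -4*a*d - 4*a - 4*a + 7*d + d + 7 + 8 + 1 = a*(-4*d - 8) + 8*d + 16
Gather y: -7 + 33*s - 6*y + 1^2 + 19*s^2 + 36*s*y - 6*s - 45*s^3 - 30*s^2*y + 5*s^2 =-45*s^3 + 24*s^2 + 27*s + y*(-30*s^2 + 36*s - 6) - 6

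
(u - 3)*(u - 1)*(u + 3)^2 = u^4 + 2*u^3 - 12*u^2 - 18*u + 27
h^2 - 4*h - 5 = (h - 5)*(h + 1)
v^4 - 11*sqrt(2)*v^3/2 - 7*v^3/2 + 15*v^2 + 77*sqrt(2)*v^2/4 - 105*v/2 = v*(v - 7/2)*(v - 3*sqrt(2))*(v - 5*sqrt(2)/2)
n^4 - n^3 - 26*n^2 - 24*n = n*(n - 6)*(n + 1)*(n + 4)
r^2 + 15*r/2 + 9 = (r + 3/2)*(r + 6)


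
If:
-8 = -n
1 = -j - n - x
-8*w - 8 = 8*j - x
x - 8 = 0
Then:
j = -17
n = 8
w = 17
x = 8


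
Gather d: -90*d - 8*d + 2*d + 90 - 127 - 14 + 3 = -96*d - 48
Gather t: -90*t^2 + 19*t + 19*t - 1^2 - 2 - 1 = -90*t^2 + 38*t - 4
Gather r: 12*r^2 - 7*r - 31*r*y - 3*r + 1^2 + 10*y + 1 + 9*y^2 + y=12*r^2 + r*(-31*y - 10) + 9*y^2 + 11*y + 2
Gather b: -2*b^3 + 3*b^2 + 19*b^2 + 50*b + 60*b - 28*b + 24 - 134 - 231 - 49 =-2*b^3 + 22*b^2 + 82*b - 390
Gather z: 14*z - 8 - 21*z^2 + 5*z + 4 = -21*z^2 + 19*z - 4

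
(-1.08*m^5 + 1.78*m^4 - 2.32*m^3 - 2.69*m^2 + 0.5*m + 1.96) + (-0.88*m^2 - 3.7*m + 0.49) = -1.08*m^5 + 1.78*m^4 - 2.32*m^3 - 3.57*m^2 - 3.2*m + 2.45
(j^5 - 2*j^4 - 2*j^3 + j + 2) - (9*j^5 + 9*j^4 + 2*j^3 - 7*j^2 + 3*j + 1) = -8*j^5 - 11*j^4 - 4*j^3 + 7*j^2 - 2*j + 1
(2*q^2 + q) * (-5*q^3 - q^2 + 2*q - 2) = -10*q^5 - 7*q^4 + 3*q^3 - 2*q^2 - 2*q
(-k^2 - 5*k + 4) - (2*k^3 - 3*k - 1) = -2*k^3 - k^2 - 2*k + 5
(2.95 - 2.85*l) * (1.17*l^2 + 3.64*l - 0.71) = -3.3345*l^3 - 6.9225*l^2 + 12.7615*l - 2.0945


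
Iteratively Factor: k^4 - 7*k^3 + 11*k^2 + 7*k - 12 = (k - 1)*(k^3 - 6*k^2 + 5*k + 12) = (k - 3)*(k - 1)*(k^2 - 3*k - 4) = (k - 3)*(k - 1)*(k + 1)*(k - 4)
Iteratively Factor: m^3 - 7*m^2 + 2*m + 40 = (m - 5)*(m^2 - 2*m - 8) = (m - 5)*(m - 4)*(m + 2)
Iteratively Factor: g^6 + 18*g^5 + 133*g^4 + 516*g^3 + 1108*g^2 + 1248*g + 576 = (g + 4)*(g^5 + 14*g^4 + 77*g^3 + 208*g^2 + 276*g + 144) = (g + 2)*(g + 4)*(g^4 + 12*g^3 + 53*g^2 + 102*g + 72) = (g + 2)^2*(g + 4)*(g^3 + 10*g^2 + 33*g + 36) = (g + 2)^2*(g + 4)^2*(g^2 + 6*g + 9) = (g + 2)^2*(g + 3)*(g + 4)^2*(g + 3)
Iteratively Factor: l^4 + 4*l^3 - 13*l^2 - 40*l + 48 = (l + 4)*(l^3 - 13*l + 12) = (l + 4)^2*(l^2 - 4*l + 3) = (l - 3)*(l + 4)^2*(l - 1)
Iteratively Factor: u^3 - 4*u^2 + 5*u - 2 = (u - 2)*(u^2 - 2*u + 1) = (u - 2)*(u - 1)*(u - 1)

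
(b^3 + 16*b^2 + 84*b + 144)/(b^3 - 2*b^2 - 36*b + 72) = (b^2 + 10*b + 24)/(b^2 - 8*b + 12)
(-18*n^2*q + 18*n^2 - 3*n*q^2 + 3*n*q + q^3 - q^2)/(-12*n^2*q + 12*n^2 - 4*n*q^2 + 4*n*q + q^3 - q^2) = (3*n + q)/(2*n + q)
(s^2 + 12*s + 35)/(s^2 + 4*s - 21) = (s + 5)/(s - 3)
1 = 1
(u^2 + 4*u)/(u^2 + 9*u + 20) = u/(u + 5)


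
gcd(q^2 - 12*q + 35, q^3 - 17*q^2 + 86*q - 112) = q - 7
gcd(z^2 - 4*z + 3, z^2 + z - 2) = z - 1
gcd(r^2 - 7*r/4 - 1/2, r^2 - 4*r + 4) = r - 2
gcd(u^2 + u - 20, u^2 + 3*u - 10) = u + 5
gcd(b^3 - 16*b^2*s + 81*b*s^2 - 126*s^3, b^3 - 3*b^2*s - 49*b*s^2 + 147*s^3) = b^2 - 10*b*s + 21*s^2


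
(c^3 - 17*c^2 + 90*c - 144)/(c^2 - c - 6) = (c^2 - 14*c + 48)/(c + 2)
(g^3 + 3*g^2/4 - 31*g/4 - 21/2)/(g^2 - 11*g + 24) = (4*g^2 + 15*g + 14)/(4*(g - 8))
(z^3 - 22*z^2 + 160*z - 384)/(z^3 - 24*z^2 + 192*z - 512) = (z - 6)/(z - 8)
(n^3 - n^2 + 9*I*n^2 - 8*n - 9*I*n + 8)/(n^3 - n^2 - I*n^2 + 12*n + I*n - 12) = (n^2 + 9*I*n - 8)/(n^2 - I*n + 12)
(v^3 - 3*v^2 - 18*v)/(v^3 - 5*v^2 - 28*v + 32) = v*(v^2 - 3*v - 18)/(v^3 - 5*v^2 - 28*v + 32)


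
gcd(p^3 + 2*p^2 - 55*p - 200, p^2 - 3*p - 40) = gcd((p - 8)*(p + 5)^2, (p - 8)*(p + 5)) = p^2 - 3*p - 40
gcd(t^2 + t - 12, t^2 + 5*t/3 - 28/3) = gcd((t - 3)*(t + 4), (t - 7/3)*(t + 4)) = t + 4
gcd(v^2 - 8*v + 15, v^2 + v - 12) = v - 3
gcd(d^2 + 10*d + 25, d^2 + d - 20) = d + 5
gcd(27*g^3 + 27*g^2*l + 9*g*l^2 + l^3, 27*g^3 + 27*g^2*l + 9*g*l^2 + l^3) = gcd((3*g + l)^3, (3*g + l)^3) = 27*g^3 + 27*g^2*l + 9*g*l^2 + l^3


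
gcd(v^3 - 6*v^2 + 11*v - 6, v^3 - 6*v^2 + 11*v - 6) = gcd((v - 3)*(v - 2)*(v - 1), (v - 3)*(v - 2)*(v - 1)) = v^3 - 6*v^2 + 11*v - 6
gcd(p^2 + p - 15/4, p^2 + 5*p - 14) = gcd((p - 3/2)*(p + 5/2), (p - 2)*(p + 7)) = 1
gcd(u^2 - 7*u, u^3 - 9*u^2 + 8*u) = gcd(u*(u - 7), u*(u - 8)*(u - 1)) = u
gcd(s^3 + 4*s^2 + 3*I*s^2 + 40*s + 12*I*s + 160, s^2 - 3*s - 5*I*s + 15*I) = s - 5*I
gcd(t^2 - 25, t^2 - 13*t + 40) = t - 5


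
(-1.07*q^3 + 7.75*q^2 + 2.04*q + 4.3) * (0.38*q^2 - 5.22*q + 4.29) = -0.4066*q^5 + 8.5304*q^4 - 44.2701*q^3 + 24.2327*q^2 - 13.6944*q + 18.447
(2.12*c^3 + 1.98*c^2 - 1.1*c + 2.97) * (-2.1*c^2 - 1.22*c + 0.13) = -4.452*c^5 - 6.7444*c^4 + 0.17*c^3 - 4.6376*c^2 - 3.7664*c + 0.3861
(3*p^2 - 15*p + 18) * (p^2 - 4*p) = 3*p^4 - 27*p^3 + 78*p^2 - 72*p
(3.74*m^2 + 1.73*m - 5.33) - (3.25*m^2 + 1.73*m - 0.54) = 0.49*m^2 - 4.79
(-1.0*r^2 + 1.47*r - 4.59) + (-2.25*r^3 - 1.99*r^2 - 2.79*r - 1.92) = -2.25*r^3 - 2.99*r^2 - 1.32*r - 6.51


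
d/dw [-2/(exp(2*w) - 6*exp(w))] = 4*(exp(w) - 3)*exp(-w)/(exp(w) - 6)^2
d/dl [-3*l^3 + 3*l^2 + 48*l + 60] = -9*l^2 + 6*l + 48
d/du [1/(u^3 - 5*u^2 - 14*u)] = (-3*u^2 + 10*u + 14)/(u^2*(-u^2 + 5*u + 14)^2)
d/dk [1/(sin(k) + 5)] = -cos(k)/(sin(k) + 5)^2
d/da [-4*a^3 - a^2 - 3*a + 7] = -12*a^2 - 2*a - 3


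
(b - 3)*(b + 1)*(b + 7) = b^3 + 5*b^2 - 17*b - 21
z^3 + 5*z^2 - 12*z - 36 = (z - 3)*(z + 2)*(z + 6)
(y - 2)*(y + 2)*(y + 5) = y^3 + 5*y^2 - 4*y - 20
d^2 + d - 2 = (d - 1)*(d + 2)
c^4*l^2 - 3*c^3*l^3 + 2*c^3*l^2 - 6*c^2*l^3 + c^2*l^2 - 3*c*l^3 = c*(c - 3*l)*(c*l + l)^2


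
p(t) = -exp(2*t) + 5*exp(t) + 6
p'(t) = -2*exp(2*t) + 5*exp(t)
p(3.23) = -506.66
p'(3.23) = -1151.72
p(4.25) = -4558.24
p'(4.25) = -9479.01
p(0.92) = 12.25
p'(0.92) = -0.05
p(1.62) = 5.73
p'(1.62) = -25.80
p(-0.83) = 7.99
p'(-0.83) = 1.80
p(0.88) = 12.24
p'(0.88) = 0.43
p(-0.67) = 8.30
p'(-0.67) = 2.03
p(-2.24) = 6.52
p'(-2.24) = 0.51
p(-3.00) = 6.25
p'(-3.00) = 0.24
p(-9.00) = 6.00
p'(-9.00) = 0.00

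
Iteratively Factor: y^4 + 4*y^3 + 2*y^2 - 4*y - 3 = (y + 3)*(y^3 + y^2 - y - 1) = (y + 1)*(y + 3)*(y^2 - 1) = (y - 1)*(y + 1)*(y + 3)*(y + 1)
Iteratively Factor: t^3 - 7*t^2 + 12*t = (t)*(t^2 - 7*t + 12) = t*(t - 3)*(t - 4)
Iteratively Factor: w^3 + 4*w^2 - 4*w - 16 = (w + 2)*(w^2 + 2*w - 8) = (w - 2)*(w + 2)*(w + 4)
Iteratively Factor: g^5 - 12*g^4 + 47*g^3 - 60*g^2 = (g - 3)*(g^4 - 9*g^3 + 20*g^2) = g*(g - 3)*(g^3 - 9*g^2 + 20*g) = g*(g - 4)*(g - 3)*(g^2 - 5*g) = g^2*(g - 4)*(g - 3)*(g - 5)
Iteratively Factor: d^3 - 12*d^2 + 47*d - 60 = (d - 5)*(d^2 - 7*d + 12) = (d - 5)*(d - 3)*(d - 4)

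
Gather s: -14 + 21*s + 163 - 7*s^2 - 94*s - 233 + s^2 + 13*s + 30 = -6*s^2 - 60*s - 54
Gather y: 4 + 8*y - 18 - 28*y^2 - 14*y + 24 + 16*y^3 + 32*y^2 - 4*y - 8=16*y^3 + 4*y^2 - 10*y + 2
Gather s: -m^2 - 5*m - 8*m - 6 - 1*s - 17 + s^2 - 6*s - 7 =-m^2 - 13*m + s^2 - 7*s - 30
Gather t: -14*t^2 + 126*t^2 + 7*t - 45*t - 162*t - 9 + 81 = 112*t^2 - 200*t + 72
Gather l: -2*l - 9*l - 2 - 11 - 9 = -11*l - 22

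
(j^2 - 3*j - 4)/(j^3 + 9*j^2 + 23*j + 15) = (j - 4)/(j^2 + 8*j + 15)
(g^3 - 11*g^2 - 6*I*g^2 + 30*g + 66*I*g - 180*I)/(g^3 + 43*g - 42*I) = (g^2 - 11*g + 30)/(g^2 + 6*I*g + 7)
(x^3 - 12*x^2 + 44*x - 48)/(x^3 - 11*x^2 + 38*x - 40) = (x - 6)/(x - 5)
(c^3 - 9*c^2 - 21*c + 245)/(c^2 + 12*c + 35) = (c^2 - 14*c + 49)/(c + 7)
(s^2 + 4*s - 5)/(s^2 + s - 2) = (s + 5)/(s + 2)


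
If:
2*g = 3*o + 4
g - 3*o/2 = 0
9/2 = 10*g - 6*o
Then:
No Solution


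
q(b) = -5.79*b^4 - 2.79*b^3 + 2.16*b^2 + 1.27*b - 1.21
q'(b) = -23.16*b^3 - 8.37*b^2 + 4.32*b + 1.27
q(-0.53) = -1.32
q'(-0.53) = 0.08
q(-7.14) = -13932.36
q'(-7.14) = 7973.83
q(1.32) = -19.77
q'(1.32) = -60.88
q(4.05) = -1703.73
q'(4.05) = -1657.04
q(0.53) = -0.80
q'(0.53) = -2.24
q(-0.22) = -1.37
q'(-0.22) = 0.16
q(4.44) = -2447.34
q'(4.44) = -2171.71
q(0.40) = -0.68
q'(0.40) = 0.18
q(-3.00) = -379.24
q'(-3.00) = 538.30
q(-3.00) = -379.24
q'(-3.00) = 538.30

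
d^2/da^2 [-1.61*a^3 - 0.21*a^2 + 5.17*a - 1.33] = -9.66*a - 0.42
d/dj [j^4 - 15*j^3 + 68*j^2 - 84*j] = 4*j^3 - 45*j^2 + 136*j - 84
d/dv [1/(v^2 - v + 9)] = (1 - 2*v)/(v^2 - v + 9)^2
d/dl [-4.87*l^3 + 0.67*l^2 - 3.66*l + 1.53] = -14.61*l^2 + 1.34*l - 3.66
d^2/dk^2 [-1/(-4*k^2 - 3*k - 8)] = 2*(-16*k^2 - 12*k + (8*k + 3)^2 - 32)/(4*k^2 + 3*k + 8)^3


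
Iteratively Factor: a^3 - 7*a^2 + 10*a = (a)*(a^2 - 7*a + 10) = a*(a - 5)*(a - 2)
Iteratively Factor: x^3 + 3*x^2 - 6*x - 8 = (x + 1)*(x^2 + 2*x - 8) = (x - 2)*(x + 1)*(x + 4)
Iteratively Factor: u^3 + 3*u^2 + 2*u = (u)*(u^2 + 3*u + 2) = u*(u + 1)*(u + 2)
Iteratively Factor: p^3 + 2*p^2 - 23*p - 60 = (p + 3)*(p^2 - p - 20) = (p - 5)*(p + 3)*(p + 4)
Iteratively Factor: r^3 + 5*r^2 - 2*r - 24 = (r + 4)*(r^2 + r - 6) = (r + 3)*(r + 4)*(r - 2)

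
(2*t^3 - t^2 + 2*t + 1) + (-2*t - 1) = 2*t^3 - t^2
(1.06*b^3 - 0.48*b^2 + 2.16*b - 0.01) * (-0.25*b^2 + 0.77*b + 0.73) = -0.265*b^5 + 0.9362*b^4 - 0.1358*b^3 + 1.3153*b^2 + 1.5691*b - 0.0073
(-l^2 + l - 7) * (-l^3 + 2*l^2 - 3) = l^5 - 3*l^4 + 9*l^3 - 11*l^2 - 3*l + 21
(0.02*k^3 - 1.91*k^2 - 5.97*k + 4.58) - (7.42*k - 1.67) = 0.02*k^3 - 1.91*k^2 - 13.39*k + 6.25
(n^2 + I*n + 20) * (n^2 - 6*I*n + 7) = n^4 - 5*I*n^3 + 33*n^2 - 113*I*n + 140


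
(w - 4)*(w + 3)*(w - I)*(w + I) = w^4 - w^3 - 11*w^2 - w - 12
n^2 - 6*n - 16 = (n - 8)*(n + 2)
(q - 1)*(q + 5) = q^2 + 4*q - 5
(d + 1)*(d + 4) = d^2 + 5*d + 4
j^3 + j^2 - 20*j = j*(j - 4)*(j + 5)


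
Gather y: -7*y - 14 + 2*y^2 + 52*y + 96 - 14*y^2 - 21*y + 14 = -12*y^2 + 24*y + 96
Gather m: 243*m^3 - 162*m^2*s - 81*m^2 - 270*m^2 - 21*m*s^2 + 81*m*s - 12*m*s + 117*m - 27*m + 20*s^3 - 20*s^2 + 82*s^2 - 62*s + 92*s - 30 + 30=243*m^3 + m^2*(-162*s - 351) + m*(-21*s^2 + 69*s + 90) + 20*s^3 + 62*s^2 + 30*s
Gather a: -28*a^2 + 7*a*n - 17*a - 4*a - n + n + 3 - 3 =-28*a^2 + a*(7*n - 21)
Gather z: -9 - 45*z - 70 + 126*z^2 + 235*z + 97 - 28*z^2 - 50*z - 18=98*z^2 + 140*z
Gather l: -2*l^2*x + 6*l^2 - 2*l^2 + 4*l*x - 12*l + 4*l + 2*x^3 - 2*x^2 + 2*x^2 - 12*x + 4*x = l^2*(4 - 2*x) + l*(4*x - 8) + 2*x^3 - 8*x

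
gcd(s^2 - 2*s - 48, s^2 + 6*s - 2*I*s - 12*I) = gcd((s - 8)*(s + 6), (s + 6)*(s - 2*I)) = s + 6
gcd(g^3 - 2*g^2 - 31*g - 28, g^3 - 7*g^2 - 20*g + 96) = g + 4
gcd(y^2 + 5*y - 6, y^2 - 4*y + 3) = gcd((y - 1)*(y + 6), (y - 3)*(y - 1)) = y - 1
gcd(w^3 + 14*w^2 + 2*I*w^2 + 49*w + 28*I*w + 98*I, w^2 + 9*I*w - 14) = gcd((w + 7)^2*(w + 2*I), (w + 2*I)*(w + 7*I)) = w + 2*I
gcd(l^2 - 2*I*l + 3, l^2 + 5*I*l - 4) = l + I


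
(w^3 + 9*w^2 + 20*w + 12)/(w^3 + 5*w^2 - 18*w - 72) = (w^2 + 3*w + 2)/(w^2 - w - 12)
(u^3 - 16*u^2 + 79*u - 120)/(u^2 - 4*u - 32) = (u^2 - 8*u + 15)/(u + 4)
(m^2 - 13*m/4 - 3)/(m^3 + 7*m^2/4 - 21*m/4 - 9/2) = (m - 4)/(m^2 + m - 6)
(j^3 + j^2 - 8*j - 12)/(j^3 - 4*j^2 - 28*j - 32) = (j - 3)/(j - 8)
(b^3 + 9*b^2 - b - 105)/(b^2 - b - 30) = (b^2 + 4*b - 21)/(b - 6)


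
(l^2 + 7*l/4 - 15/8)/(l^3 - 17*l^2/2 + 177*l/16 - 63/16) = 2*(2*l + 5)/(4*l^2 - 31*l + 21)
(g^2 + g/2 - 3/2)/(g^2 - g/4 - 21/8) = 4*(g - 1)/(4*g - 7)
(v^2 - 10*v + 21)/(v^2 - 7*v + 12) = (v - 7)/(v - 4)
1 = 1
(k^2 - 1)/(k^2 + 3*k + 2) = (k - 1)/(k + 2)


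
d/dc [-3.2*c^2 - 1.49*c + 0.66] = -6.4*c - 1.49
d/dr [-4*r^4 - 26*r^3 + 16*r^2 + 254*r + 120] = -16*r^3 - 78*r^2 + 32*r + 254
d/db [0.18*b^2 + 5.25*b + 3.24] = 0.36*b + 5.25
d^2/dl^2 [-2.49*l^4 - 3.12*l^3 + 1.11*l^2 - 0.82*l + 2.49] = -29.88*l^2 - 18.72*l + 2.22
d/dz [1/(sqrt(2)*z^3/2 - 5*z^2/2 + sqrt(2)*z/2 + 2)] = 2*(-3*sqrt(2)*z^2 + 10*z - sqrt(2))/(sqrt(2)*z^3 - 5*z^2 + sqrt(2)*z + 4)^2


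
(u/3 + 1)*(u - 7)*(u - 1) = u^3/3 - 5*u^2/3 - 17*u/3 + 7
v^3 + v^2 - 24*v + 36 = (v - 3)*(v - 2)*(v + 6)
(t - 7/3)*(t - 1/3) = t^2 - 8*t/3 + 7/9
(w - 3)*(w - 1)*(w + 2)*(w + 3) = w^4 + w^3 - 11*w^2 - 9*w + 18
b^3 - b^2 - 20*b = b*(b - 5)*(b + 4)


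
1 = 1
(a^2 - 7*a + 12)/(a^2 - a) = (a^2 - 7*a + 12)/(a*(a - 1))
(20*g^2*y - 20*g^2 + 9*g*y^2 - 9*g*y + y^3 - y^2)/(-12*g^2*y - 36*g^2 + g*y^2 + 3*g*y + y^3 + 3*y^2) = (5*g*y - 5*g + y^2 - y)/(-3*g*y - 9*g + y^2 + 3*y)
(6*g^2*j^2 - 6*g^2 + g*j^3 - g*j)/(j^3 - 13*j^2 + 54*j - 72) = g*(6*g*j^2 - 6*g + j^3 - j)/(j^3 - 13*j^2 + 54*j - 72)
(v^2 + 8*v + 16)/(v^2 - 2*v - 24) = (v + 4)/(v - 6)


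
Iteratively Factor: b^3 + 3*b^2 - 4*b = (b - 1)*(b^2 + 4*b) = b*(b - 1)*(b + 4)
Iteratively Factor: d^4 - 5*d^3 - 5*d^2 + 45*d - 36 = (d - 4)*(d^3 - d^2 - 9*d + 9) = (d - 4)*(d - 3)*(d^2 + 2*d - 3) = (d - 4)*(d - 3)*(d - 1)*(d + 3)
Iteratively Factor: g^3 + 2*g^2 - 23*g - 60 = (g - 5)*(g^2 + 7*g + 12) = (g - 5)*(g + 3)*(g + 4)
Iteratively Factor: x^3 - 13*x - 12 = (x - 4)*(x^2 + 4*x + 3) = (x - 4)*(x + 1)*(x + 3)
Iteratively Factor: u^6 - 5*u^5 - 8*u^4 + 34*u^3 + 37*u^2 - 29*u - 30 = (u + 2)*(u^5 - 7*u^4 + 6*u^3 + 22*u^2 - 7*u - 15) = (u - 1)*(u + 2)*(u^4 - 6*u^3 + 22*u + 15) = (u - 3)*(u - 1)*(u + 2)*(u^3 - 3*u^2 - 9*u - 5) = (u - 3)*(u - 1)*(u + 1)*(u + 2)*(u^2 - 4*u - 5) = (u - 5)*(u - 3)*(u - 1)*(u + 1)*(u + 2)*(u + 1)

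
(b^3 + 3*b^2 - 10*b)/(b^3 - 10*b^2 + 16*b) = (b + 5)/(b - 8)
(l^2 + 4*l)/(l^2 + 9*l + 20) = l/(l + 5)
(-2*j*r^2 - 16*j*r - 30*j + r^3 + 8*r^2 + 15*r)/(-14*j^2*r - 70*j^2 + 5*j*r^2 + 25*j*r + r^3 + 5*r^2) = (r + 3)/(7*j + r)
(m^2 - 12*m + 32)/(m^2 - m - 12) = (m - 8)/(m + 3)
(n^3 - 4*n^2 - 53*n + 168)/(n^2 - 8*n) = n + 4 - 21/n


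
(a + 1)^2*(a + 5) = a^3 + 7*a^2 + 11*a + 5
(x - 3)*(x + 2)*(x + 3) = x^3 + 2*x^2 - 9*x - 18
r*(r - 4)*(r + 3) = r^3 - r^2 - 12*r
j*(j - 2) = j^2 - 2*j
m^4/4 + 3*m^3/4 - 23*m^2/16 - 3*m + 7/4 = (m/4 + 1/2)*(m - 2)*(m - 1/2)*(m + 7/2)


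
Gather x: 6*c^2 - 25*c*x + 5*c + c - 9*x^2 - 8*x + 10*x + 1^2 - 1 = 6*c^2 + 6*c - 9*x^2 + x*(2 - 25*c)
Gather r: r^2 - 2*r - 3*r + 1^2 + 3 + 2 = r^2 - 5*r + 6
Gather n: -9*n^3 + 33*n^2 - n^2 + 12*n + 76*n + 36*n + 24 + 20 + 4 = -9*n^3 + 32*n^2 + 124*n + 48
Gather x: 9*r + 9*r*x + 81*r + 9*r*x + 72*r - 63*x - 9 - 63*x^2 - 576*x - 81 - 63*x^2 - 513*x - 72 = 162*r - 126*x^2 + x*(18*r - 1152) - 162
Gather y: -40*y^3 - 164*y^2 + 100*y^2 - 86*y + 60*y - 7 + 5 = -40*y^3 - 64*y^2 - 26*y - 2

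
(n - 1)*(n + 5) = n^2 + 4*n - 5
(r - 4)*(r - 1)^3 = r^4 - 7*r^3 + 15*r^2 - 13*r + 4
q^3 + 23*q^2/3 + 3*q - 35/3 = (q - 1)*(q + 5/3)*(q + 7)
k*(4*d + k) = 4*d*k + k^2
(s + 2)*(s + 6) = s^2 + 8*s + 12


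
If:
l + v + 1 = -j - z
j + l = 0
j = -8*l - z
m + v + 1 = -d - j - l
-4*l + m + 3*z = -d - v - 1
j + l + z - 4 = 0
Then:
No Solution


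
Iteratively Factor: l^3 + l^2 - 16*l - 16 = (l + 4)*(l^2 - 3*l - 4) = (l - 4)*(l + 4)*(l + 1)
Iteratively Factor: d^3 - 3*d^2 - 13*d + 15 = (d - 1)*(d^2 - 2*d - 15) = (d - 1)*(d + 3)*(d - 5)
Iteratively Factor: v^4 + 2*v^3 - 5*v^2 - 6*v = (v)*(v^3 + 2*v^2 - 5*v - 6) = v*(v + 1)*(v^2 + v - 6) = v*(v + 1)*(v + 3)*(v - 2)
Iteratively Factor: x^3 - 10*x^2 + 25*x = (x)*(x^2 - 10*x + 25) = x*(x - 5)*(x - 5)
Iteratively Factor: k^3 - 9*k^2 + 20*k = (k)*(k^2 - 9*k + 20) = k*(k - 4)*(k - 5)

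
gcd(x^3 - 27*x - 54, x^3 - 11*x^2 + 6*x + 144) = x^2 - 3*x - 18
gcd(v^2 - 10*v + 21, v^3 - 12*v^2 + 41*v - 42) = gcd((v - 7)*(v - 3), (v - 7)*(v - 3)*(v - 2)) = v^2 - 10*v + 21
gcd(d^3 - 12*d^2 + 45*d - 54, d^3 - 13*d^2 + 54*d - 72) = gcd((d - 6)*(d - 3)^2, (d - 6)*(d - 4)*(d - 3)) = d^2 - 9*d + 18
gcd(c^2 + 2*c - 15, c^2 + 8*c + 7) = 1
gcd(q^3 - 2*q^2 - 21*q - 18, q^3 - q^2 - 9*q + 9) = q + 3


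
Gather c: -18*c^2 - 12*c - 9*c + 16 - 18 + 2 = -18*c^2 - 21*c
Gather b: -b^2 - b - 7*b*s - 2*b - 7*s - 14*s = -b^2 + b*(-7*s - 3) - 21*s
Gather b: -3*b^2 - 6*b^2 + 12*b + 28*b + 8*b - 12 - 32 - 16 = -9*b^2 + 48*b - 60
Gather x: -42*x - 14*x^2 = -14*x^2 - 42*x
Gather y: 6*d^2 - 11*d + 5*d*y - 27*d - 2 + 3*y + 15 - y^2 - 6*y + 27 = 6*d^2 - 38*d - y^2 + y*(5*d - 3) + 40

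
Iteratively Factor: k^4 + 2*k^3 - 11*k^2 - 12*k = (k - 3)*(k^3 + 5*k^2 + 4*k) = k*(k - 3)*(k^2 + 5*k + 4) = k*(k - 3)*(k + 4)*(k + 1)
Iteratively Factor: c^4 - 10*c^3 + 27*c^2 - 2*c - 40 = (c - 2)*(c^3 - 8*c^2 + 11*c + 20) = (c - 2)*(c + 1)*(c^2 - 9*c + 20) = (c - 4)*(c - 2)*(c + 1)*(c - 5)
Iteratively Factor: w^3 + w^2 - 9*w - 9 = (w + 3)*(w^2 - 2*w - 3) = (w - 3)*(w + 3)*(w + 1)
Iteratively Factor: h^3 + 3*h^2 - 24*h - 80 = (h + 4)*(h^2 - h - 20) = (h + 4)^2*(h - 5)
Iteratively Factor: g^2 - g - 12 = (g - 4)*(g + 3)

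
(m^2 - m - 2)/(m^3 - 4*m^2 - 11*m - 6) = (m - 2)/(m^2 - 5*m - 6)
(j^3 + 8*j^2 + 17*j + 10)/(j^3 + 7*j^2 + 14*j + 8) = (j + 5)/(j + 4)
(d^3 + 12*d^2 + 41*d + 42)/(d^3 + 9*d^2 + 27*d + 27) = (d^2 + 9*d + 14)/(d^2 + 6*d + 9)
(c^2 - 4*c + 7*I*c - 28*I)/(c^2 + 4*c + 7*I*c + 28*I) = (c - 4)/(c + 4)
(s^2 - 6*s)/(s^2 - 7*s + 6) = s/(s - 1)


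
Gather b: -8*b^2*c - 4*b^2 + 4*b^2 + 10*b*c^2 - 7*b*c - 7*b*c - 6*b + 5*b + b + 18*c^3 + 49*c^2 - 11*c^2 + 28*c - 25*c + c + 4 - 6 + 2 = -8*b^2*c + b*(10*c^2 - 14*c) + 18*c^3 + 38*c^2 + 4*c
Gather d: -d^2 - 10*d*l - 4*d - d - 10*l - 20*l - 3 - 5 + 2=-d^2 + d*(-10*l - 5) - 30*l - 6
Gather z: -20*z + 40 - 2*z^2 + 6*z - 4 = -2*z^2 - 14*z + 36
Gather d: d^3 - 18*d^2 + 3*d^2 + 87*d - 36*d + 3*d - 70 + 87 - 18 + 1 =d^3 - 15*d^2 + 54*d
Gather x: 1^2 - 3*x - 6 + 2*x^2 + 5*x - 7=2*x^2 + 2*x - 12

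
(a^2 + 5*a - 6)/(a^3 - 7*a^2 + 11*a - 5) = (a + 6)/(a^2 - 6*a + 5)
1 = 1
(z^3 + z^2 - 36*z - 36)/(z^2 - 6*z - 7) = (z^2 - 36)/(z - 7)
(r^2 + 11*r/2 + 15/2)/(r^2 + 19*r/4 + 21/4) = 2*(2*r + 5)/(4*r + 7)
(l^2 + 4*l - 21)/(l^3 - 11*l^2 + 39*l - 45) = (l + 7)/(l^2 - 8*l + 15)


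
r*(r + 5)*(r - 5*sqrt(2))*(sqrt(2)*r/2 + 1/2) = sqrt(2)*r^4/2 - 9*r^3/2 + 5*sqrt(2)*r^3/2 - 45*r^2/2 - 5*sqrt(2)*r^2/2 - 25*sqrt(2)*r/2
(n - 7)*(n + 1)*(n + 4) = n^3 - 2*n^2 - 31*n - 28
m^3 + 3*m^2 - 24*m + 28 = (m - 2)^2*(m + 7)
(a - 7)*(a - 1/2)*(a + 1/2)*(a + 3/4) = a^4 - 25*a^3/4 - 11*a^2/2 + 25*a/16 + 21/16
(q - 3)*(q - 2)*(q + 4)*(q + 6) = q^4 + 5*q^3 - 20*q^2 - 60*q + 144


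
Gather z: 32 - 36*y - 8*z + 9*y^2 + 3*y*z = 9*y^2 - 36*y + z*(3*y - 8) + 32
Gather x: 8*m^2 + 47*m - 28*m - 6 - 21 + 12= 8*m^2 + 19*m - 15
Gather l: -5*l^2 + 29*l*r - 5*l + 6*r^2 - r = -5*l^2 + l*(29*r - 5) + 6*r^2 - r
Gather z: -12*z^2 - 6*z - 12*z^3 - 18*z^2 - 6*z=-12*z^3 - 30*z^2 - 12*z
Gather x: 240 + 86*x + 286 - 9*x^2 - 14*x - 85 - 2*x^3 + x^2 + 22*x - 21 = -2*x^3 - 8*x^2 + 94*x + 420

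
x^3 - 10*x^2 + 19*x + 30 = (x - 6)*(x - 5)*(x + 1)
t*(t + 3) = t^2 + 3*t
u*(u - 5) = u^2 - 5*u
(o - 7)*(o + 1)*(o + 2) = o^3 - 4*o^2 - 19*o - 14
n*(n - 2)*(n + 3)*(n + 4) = n^4 + 5*n^3 - 2*n^2 - 24*n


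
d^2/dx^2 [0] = 0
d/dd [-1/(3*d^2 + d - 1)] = (6*d + 1)/(3*d^2 + d - 1)^2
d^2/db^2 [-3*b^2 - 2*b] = -6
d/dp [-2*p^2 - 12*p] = -4*p - 12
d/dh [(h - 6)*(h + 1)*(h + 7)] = 3*h^2 + 4*h - 41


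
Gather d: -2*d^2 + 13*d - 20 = -2*d^2 + 13*d - 20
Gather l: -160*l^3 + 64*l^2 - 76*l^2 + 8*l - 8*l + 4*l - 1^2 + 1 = -160*l^3 - 12*l^2 + 4*l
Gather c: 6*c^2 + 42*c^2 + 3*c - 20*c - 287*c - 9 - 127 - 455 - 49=48*c^2 - 304*c - 640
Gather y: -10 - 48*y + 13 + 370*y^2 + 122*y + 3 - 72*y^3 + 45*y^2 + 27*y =-72*y^3 + 415*y^2 + 101*y + 6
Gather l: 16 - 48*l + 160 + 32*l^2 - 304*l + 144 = 32*l^2 - 352*l + 320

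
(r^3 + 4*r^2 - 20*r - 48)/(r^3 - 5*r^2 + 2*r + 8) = (r^2 + 8*r + 12)/(r^2 - r - 2)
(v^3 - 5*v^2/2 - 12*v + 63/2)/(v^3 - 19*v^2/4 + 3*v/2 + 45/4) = 2*(2*v + 7)/(4*v + 5)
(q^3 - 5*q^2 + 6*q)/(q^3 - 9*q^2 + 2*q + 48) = q*(q - 2)/(q^2 - 6*q - 16)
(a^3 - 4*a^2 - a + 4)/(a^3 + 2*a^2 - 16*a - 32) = (a^2 - 1)/(a^2 + 6*a + 8)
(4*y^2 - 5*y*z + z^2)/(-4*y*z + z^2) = (-y + z)/z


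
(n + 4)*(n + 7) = n^2 + 11*n + 28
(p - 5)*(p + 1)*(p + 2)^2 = p^4 - 17*p^2 - 36*p - 20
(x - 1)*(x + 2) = x^2 + x - 2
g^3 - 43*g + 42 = (g - 6)*(g - 1)*(g + 7)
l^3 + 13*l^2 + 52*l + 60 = (l + 2)*(l + 5)*(l + 6)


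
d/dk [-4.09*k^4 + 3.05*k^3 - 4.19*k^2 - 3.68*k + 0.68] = -16.36*k^3 + 9.15*k^2 - 8.38*k - 3.68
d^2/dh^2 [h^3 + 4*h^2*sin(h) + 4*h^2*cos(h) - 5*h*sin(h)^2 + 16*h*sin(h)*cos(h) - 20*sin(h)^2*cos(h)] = -4*sqrt(2)*h^2*sin(h + pi/4) - 32*h*sin(2*h) - 10*h*cos(2*h) + 16*sqrt(2)*h*cos(h + pi/4) + 6*h + 8*sin(h) - 10*sin(2*h) + 13*cos(h) + 32*cos(2*h) - 45*cos(3*h)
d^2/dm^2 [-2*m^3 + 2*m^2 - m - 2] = 4 - 12*m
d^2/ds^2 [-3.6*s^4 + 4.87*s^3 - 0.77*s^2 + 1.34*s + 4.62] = -43.2*s^2 + 29.22*s - 1.54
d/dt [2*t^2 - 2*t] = 4*t - 2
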